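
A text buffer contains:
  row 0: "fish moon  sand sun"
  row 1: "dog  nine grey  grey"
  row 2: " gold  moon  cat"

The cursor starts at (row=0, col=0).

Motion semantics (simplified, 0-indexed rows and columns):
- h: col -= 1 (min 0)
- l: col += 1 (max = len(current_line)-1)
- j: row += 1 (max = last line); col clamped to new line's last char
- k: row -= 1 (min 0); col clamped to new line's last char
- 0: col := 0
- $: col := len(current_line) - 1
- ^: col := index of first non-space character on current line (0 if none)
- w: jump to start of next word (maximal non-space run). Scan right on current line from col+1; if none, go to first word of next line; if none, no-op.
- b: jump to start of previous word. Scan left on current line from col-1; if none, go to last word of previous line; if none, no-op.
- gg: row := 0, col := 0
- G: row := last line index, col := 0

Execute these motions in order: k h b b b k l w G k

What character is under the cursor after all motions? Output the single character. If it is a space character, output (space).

Answer: d

Derivation:
After 1 (k): row=0 col=0 char='f'
After 2 (h): row=0 col=0 char='f'
After 3 (b): row=0 col=0 char='f'
After 4 (b): row=0 col=0 char='f'
After 5 (b): row=0 col=0 char='f'
After 6 (k): row=0 col=0 char='f'
After 7 (l): row=0 col=1 char='i'
After 8 (w): row=0 col=5 char='m'
After 9 (G): row=2 col=0 char='_'
After 10 (k): row=1 col=0 char='d'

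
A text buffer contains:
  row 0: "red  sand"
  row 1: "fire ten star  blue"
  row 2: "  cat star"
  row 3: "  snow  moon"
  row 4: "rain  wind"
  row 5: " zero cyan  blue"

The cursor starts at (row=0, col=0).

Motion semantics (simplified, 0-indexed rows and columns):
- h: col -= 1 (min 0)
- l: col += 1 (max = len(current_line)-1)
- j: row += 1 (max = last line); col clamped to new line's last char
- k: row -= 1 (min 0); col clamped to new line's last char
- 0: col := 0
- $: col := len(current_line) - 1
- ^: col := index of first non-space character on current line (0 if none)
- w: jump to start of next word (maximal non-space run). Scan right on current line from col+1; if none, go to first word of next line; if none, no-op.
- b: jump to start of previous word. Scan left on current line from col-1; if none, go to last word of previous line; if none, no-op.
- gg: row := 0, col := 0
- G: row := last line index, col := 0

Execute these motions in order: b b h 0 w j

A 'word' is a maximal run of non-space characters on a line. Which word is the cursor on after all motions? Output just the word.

Answer: ten

Derivation:
After 1 (b): row=0 col=0 char='r'
After 2 (b): row=0 col=0 char='r'
After 3 (h): row=0 col=0 char='r'
After 4 (0): row=0 col=0 char='r'
After 5 (w): row=0 col=5 char='s'
After 6 (j): row=1 col=5 char='t'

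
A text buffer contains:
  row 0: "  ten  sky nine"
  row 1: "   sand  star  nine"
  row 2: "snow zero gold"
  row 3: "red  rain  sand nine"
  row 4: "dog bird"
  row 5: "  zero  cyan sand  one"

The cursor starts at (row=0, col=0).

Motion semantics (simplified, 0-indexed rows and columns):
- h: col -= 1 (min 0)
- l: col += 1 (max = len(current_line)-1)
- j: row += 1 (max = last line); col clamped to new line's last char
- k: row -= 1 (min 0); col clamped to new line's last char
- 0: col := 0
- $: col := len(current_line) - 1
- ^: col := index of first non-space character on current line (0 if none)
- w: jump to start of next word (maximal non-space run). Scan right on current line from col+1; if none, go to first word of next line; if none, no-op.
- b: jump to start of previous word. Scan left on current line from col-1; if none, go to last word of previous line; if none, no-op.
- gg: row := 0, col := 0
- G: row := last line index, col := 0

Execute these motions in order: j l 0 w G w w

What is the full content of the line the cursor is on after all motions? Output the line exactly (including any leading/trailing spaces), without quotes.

Answer:   zero  cyan sand  one

Derivation:
After 1 (j): row=1 col=0 char='_'
After 2 (l): row=1 col=1 char='_'
After 3 (0): row=1 col=0 char='_'
After 4 (w): row=1 col=3 char='s'
After 5 (G): row=5 col=0 char='_'
After 6 (w): row=5 col=2 char='z'
After 7 (w): row=5 col=8 char='c'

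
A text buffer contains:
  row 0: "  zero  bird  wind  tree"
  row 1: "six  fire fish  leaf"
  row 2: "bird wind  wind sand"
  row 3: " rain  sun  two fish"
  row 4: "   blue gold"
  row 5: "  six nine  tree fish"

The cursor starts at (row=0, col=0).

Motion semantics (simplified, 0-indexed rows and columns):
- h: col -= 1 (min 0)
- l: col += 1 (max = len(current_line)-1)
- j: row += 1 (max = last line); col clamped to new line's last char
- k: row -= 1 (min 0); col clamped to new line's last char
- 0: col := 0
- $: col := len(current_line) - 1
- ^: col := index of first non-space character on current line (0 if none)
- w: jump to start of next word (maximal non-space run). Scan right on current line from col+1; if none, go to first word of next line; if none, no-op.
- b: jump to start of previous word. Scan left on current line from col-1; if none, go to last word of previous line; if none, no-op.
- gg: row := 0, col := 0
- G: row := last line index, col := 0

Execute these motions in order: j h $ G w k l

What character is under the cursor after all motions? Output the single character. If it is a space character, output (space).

After 1 (j): row=1 col=0 char='s'
After 2 (h): row=1 col=0 char='s'
After 3 ($): row=1 col=19 char='f'
After 4 (G): row=5 col=0 char='_'
After 5 (w): row=5 col=2 char='s'
After 6 (k): row=4 col=2 char='_'
After 7 (l): row=4 col=3 char='b'

Answer: b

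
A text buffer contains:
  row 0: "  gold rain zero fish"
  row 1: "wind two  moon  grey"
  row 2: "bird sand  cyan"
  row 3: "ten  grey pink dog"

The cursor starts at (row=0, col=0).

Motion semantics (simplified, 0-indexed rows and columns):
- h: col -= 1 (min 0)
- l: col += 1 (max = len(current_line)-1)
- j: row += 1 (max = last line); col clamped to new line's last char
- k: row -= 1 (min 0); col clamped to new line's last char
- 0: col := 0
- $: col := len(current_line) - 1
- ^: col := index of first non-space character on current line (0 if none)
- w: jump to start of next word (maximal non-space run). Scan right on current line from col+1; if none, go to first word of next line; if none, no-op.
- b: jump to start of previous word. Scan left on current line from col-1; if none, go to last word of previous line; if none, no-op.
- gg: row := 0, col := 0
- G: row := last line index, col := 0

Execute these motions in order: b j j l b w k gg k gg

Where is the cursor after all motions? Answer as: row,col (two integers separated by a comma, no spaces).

After 1 (b): row=0 col=0 char='_'
After 2 (j): row=1 col=0 char='w'
After 3 (j): row=2 col=0 char='b'
After 4 (l): row=2 col=1 char='i'
After 5 (b): row=2 col=0 char='b'
After 6 (w): row=2 col=5 char='s'
After 7 (k): row=1 col=5 char='t'
After 8 (gg): row=0 col=0 char='_'
After 9 (k): row=0 col=0 char='_'
After 10 (gg): row=0 col=0 char='_'

Answer: 0,0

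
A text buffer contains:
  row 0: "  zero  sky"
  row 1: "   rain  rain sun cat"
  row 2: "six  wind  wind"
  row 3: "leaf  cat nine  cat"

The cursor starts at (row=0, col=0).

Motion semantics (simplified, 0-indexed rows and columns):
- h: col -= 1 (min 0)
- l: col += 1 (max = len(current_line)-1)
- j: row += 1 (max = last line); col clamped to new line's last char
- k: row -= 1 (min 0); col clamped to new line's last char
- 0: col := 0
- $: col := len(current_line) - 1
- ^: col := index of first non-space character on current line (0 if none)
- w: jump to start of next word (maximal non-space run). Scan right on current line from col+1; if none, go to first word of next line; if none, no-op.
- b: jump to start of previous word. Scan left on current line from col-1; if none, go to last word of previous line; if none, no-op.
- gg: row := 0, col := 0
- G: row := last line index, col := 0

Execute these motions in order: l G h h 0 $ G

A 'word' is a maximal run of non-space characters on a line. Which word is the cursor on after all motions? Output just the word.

Answer: leaf

Derivation:
After 1 (l): row=0 col=1 char='_'
After 2 (G): row=3 col=0 char='l'
After 3 (h): row=3 col=0 char='l'
After 4 (h): row=3 col=0 char='l'
After 5 (0): row=3 col=0 char='l'
After 6 ($): row=3 col=18 char='t'
After 7 (G): row=3 col=0 char='l'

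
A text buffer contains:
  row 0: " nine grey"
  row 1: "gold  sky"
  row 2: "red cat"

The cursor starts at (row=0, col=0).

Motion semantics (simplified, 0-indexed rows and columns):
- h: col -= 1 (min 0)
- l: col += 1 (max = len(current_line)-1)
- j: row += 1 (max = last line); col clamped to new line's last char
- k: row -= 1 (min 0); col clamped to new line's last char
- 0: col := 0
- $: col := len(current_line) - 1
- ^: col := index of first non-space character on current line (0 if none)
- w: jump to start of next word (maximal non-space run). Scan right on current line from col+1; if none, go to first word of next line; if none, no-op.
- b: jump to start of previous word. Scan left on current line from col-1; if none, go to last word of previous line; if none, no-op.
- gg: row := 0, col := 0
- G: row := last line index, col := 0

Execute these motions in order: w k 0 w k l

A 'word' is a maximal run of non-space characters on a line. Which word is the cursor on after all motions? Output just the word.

After 1 (w): row=0 col=1 char='n'
After 2 (k): row=0 col=1 char='n'
After 3 (0): row=0 col=0 char='_'
After 4 (w): row=0 col=1 char='n'
After 5 (k): row=0 col=1 char='n'
After 6 (l): row=0 col=2 char='i'

Answer: nine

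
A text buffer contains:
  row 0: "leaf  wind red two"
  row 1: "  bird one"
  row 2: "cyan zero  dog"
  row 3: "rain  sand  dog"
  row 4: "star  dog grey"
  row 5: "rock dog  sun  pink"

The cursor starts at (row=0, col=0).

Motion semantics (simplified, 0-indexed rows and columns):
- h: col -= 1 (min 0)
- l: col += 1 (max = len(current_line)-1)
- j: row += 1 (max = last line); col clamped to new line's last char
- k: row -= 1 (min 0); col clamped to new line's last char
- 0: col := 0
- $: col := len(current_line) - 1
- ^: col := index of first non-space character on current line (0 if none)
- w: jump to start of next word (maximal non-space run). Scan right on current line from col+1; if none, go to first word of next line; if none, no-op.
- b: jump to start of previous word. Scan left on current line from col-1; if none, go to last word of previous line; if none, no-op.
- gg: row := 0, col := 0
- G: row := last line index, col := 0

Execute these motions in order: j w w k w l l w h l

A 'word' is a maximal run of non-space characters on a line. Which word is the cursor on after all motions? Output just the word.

After 1 (j): row=1 col=0 char='_'
After 2 (w): row=1 col=2 char='b'
After 3 (w): row=1 col=7 char='o'
After 4 (k): row=0 col=7 char='i'
After 5 (w): row=0 col=11 char='r'
After 6 (l): row=0 col=12 char='e'
After 7 (l): row=0 col=13 char='d'
After 8 (w): row=0 col=15 char='t'
After 9 (h): row=0 col=14 char='_'
After 10 (l): row=0 col=15 char='t'

Answer: two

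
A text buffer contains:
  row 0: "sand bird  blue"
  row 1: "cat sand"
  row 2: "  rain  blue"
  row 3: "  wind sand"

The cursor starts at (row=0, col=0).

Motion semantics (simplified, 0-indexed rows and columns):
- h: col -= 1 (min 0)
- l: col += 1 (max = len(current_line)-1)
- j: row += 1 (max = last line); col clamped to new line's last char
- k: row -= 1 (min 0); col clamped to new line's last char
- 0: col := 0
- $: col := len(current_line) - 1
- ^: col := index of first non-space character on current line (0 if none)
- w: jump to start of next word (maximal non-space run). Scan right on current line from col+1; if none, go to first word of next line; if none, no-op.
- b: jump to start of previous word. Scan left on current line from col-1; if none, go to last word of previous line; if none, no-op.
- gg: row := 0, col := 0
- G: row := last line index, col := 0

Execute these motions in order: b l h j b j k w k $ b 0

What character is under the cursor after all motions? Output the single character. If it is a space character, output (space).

Answer: s

Derivation:
After 1 (b): row=0 col=0 char='s'
After 2 (l): row=0 col=1 char='a'
After 3 (h): row=0 col=0 char='s'
After 4 (j): row=1 col=0 char='c'
After 5 (b): row=0 col=11 char='b'
After 6 (j): row=1 col=7 char='d'
After 7 (k): row=0 col=7 char='r'
After 8 (w): row=0 col=11 char='b'
After 9 (k): row=0 col=11 char='b'
After 10 ($): row=0 col=14 char='e'
After 11 (b): row=0 col=11 char='b'
After 12 (0): row=0 col=0 char='s'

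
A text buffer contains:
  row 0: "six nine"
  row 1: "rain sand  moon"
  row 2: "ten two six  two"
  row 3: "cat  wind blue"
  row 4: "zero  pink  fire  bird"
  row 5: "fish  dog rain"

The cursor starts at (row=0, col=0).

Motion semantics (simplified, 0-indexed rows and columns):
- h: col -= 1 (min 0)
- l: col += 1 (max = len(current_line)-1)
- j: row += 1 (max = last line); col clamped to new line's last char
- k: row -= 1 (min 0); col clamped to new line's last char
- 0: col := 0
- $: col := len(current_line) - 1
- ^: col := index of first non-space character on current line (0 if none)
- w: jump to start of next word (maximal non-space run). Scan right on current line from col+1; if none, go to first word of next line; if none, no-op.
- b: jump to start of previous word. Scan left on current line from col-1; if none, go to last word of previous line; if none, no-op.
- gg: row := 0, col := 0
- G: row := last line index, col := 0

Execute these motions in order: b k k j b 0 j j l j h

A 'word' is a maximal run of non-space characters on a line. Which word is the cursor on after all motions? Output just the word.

Answer: cat

Derivation:
After 1 (b): row=0 col=0 char='s'
After 2 (k): row=0 col=0 char='s'
After 3 (k): row=0 col=0 char='s'
After 4 (j): row=1 col=0 char='r'
After 5 (b): row=0 col=4 char='n'
After 6 (0): row=0 col=0 char='s'
After 7 (j): row=1 col=0 char='r'
After 8 (j): row=2 col=0 char='t'
After 9 (l): row=2 col=1 char='e'
After 10 (j): row=3 col=1 char='a'
After 11 (h): row=3 col=0 char='c'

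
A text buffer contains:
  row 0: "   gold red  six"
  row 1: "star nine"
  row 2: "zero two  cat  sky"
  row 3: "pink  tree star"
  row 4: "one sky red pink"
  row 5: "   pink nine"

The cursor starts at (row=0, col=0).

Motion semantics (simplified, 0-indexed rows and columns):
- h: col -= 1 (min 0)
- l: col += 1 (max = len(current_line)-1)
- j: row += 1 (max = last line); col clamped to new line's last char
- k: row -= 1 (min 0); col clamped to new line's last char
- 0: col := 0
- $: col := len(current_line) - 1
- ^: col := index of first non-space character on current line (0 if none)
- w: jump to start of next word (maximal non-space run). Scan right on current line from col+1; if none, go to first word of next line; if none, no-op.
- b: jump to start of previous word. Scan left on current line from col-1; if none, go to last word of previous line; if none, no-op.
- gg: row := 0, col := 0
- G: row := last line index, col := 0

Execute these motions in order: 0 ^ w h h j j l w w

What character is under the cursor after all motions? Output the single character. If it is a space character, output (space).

Answer: s

Derivation:
After 1 (0): row=0 col=0 char='_'
After 2 (^): row=0 col=3 char='g'
After 3 (w): row=0 col=8 char='r'
After 4 (h): row=0 col=7 char='_'
After 5 (h): row=0 col=6 char='d'
After 6 (j): row=1 col=6 char='i'
After 7 (j): row=2 col=6 char='w'
After 8 (l): row=2 col=7 char='o'
After 9 (w): row=2 col=10 char='c'
After 10 (w): row=2 col=15 char='s'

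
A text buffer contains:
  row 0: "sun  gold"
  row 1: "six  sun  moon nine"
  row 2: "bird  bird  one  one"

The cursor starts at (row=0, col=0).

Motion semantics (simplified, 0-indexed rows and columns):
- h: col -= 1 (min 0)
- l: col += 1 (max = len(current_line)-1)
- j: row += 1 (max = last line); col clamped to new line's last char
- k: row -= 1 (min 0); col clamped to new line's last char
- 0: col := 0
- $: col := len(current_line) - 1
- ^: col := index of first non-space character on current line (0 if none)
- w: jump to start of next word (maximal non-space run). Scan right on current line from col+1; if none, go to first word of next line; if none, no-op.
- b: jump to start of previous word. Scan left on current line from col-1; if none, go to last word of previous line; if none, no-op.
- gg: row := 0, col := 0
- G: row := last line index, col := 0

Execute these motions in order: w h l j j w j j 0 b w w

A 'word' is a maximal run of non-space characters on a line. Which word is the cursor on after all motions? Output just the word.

After 1 (w): row=0 col=5 char='g'
After 2 (h): row=0 col=4 char='_'
After 3 (l): row=0 col=5 char='g'
After 4 (j): row=1 col=5 char='s'
After 5 (j): row=2 col=5 char='_'
After 6 (w): row=2 col=6 char='b'
After 7 (j): row=2 col=6 char='b'
After 8 (j): row=2 col=6 char='b'
After 9 (0): row=2 col=0 char='b'
After 10 (b): row=1 col=15 char='n'
After 11 (w): row=2 col=0 char='b'
After 12 (w): row=2 col=6 char='b'

Answer: bird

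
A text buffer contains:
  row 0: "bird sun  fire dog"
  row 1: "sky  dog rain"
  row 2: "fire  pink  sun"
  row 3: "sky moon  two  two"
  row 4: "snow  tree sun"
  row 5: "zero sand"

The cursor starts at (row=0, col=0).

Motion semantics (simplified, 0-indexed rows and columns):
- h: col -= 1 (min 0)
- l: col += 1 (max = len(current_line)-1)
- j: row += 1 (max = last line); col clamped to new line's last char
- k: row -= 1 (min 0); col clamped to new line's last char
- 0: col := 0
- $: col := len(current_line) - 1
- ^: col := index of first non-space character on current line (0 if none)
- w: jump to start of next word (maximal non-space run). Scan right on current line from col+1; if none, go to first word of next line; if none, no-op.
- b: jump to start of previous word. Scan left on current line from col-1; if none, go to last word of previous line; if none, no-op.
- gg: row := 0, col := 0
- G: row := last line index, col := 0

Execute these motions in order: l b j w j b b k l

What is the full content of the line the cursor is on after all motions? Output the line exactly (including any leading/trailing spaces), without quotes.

After 1 (l): row=0 col=1 char='i'
After 2 (b): row=0 col=0 char='b'
After 3 (j): row=1 col=0 char='s'
After 4 (w): row=1 col=5 char='d'
After 5 (j): row=2 col=5 char='_'
After 6 (b): row=2 col=0 char='f'
After 7 (b): row=1 col=9 char='r'
After 8 (k): row=0 col=9 char='_'
After 9 (l): row=0 col=10 char='f'

Answer: bird sun  fire dog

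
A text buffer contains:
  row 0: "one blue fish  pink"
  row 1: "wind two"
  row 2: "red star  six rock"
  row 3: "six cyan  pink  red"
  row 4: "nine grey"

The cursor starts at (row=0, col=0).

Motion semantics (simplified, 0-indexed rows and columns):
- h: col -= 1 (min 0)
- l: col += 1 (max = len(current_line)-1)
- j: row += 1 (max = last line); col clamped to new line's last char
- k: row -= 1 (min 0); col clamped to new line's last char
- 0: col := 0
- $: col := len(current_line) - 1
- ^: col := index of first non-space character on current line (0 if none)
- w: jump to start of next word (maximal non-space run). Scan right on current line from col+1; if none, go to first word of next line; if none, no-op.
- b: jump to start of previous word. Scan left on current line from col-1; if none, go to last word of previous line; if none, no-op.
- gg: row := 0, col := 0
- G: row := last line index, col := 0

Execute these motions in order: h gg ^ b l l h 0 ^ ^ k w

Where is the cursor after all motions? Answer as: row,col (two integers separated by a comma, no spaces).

After 1 (h): row=0 col=0 char='o'
After 2 (gg): row=0 col=0 char='o'
After 3 (^): row=0 col=0 char='o'
After 4 (b): row=0 col=0 char='o'
After 5 (l): row=0 col=1 char='n'
After 6 (l): row=0 col=2 char='e'
After 7 (h): row=0 col=1 char='n'
After 8 (0): row=0 col=0 char='o'
After 9 (^): row=0 col=0 char='o'
After 10 (^): row=0 col=0 char='o'
After 11 (k): row=0 col=0 char='o'
After 12 (w): row=0 col=4 char='b'

Answer: 0,4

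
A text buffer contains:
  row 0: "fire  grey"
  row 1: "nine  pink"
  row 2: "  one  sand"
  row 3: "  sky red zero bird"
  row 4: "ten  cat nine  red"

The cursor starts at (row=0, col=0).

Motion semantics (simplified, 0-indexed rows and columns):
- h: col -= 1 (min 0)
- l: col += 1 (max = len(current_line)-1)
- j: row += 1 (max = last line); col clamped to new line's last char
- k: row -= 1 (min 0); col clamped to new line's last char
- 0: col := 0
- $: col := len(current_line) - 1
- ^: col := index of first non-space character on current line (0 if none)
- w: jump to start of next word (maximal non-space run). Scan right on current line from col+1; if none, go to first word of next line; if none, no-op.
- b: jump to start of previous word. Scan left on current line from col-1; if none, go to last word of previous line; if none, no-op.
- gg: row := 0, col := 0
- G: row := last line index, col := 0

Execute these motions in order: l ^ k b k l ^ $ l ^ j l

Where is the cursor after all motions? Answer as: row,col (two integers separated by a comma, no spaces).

Answer: 1,1

Derivation:
After 1 (l): row=0 col=1 char='i'
After 2 (^): row=0 col=0 char='f'
After 3 (k): row=0 col=0 char='f'
After 4 (b): row=0 col=0 char='f'
After 5 (k): row=0 col=0 char='f'
After 6 (l): row=0 col=1 char='i'
After 7 (^): row=0 col=0 char='f'
After 8 ($): row=0 col=9 char='y'
After 9 (l): row=0 col=9 char='y'
After 10 (^): row=0 col=0 char='f'
After 11 (j): row=1 col=0 char='n'
After 12 (l): row=1 col=1 char='i'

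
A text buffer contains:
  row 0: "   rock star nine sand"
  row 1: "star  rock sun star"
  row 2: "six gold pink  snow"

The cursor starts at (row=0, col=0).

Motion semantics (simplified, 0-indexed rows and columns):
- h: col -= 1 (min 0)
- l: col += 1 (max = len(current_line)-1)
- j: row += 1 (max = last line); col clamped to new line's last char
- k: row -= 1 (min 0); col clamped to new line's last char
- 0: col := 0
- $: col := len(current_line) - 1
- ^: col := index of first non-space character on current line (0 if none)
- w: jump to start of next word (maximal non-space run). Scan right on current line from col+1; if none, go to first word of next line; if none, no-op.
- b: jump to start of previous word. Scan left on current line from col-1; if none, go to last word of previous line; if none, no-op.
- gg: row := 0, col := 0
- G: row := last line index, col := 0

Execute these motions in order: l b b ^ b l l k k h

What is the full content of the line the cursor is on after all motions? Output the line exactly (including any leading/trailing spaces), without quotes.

After 1 (l): row=0 col=1 char='_'
After 2 (b): row=0 col=1 char='_'
After 3 (b): row=0 col=1 char='_'
After 4 (^): row=0 col=3 char='r'
After 5 (b): row=0 col=3 char='r'
After 6 (l): row=0 col=4 char='o'
After 7 (l): row=0 col=5 char='c'
After 8 (k): row=0 col=5 char='c'
After 9 (k): row=0 col=5 char='c'
After 10 (h): row=0 col=4 char='o'

Answer:    rock star nine sand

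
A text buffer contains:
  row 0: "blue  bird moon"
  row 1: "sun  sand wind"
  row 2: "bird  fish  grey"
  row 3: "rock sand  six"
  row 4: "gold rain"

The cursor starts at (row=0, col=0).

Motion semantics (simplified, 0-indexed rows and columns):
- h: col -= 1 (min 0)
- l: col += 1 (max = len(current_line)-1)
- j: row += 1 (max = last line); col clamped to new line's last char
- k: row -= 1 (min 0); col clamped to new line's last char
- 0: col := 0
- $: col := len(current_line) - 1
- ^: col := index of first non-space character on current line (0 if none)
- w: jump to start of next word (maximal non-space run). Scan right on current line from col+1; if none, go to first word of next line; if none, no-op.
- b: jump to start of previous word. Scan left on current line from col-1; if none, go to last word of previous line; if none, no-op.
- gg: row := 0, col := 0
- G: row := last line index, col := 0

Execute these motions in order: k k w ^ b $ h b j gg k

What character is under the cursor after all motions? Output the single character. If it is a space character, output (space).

Answer: b

Derivation:
After 1 (k): row=0 col=0 char='b'
After 2 (k): row=0 col=0 char='b'
After 3 (w): row=0 col=6 char='b'
After 4 (^): row=0 col=0 char='b'
After 5 (b): row=0 col=0 char='b'
After 6 ($): row=0 col=14 char='n'
After 7 (h): row=0 col=13 char='o'
After 8 (b): row=0 col=11 char='m'
After 9 (j): row=1 col=11 char='i'
After 10 (gg): row=0 col=0 char='b'
After 11 (k): row=0 col=0 char='b'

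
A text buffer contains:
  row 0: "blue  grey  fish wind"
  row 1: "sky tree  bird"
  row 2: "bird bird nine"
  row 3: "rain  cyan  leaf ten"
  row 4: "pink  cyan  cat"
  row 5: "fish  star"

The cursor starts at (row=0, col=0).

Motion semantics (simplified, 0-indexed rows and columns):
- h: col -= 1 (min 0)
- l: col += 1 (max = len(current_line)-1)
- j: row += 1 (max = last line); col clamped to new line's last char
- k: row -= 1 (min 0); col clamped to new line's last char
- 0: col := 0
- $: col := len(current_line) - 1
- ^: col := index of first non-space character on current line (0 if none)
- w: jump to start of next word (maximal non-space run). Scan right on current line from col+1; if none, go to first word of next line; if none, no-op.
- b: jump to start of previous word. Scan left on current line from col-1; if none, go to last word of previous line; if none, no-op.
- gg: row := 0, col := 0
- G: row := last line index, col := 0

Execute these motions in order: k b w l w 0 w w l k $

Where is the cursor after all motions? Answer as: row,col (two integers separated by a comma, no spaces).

After 1 (k): row=0 col=0 char='b'
After 2 (b): row=0 col=0 char='b'
After 3 (w): row=0 col=6 char='g'
After 4 (l): row=0 col=7 char='r'
After 5 (w): row=0 col=12 char='f'
After 6 (0): row=0 col=0 char='b'
After 7 (w): row=0 col=6 char='g'
After 8 (w): row=0 col=12 char='f'
After 9 (l): row=0 col=13 char='i'
After 10 (k): row=0 col=13 char='i'
After 11 ($): row=0 col=20 char='d'

Answer: 0,20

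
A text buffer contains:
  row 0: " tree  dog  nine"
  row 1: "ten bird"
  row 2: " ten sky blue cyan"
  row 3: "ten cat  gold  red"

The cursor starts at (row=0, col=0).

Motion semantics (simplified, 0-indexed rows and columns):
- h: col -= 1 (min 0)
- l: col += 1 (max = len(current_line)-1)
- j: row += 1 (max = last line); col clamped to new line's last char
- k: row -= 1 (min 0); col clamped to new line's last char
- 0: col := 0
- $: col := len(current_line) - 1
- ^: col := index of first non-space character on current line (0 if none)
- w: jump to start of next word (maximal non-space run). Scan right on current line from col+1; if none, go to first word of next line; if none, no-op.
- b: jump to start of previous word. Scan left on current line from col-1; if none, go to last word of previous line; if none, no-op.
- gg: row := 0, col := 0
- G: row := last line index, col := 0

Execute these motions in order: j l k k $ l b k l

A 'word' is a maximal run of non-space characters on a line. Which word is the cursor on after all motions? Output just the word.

Answer: nine

Derivation:
After 1 (j): row=1 col=0 char='t'
After 2 (l): row=1 col=1 char='e'
After 3 (k): row=0 col=1 char='t'
After 4 (k): row=0 col=1 char='t'
After 5 ($): row=0 col=15 char='e'
After 6 (l): row=0 col=15 char='e'
After 7 (b): row=0 col=12 char='n'
After 8 (k): row=0 col=12 char='n'
After 9 (l): row=0 col=13 char='i'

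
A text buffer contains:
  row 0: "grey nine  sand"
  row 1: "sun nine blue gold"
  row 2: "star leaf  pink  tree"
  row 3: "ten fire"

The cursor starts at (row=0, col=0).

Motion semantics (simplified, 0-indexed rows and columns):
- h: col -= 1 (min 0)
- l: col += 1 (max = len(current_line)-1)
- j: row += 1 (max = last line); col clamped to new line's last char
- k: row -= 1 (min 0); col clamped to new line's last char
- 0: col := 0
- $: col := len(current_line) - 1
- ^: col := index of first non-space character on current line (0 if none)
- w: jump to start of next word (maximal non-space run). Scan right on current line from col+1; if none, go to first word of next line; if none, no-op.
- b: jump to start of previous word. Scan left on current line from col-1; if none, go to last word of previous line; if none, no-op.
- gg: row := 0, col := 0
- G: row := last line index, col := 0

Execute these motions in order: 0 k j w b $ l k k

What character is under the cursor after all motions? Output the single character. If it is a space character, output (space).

After 1 (0): row=0 col=0 char='g'
After 2 (k): row=0 col=0 char='g'
After 3 (j): row=1 col=0 char='s'
After 4 (w): row=1 col=4 char='n'
After 5 (b): row=1 col=0 char='s'
After 6 ($): row=1 col=17 char='d'
After 7 (l): row=1 col=17 char='d'
After 8 (k): row=0 col=14 char='d'
After 9 (k): row=0 col=14 char='d'

Answer: d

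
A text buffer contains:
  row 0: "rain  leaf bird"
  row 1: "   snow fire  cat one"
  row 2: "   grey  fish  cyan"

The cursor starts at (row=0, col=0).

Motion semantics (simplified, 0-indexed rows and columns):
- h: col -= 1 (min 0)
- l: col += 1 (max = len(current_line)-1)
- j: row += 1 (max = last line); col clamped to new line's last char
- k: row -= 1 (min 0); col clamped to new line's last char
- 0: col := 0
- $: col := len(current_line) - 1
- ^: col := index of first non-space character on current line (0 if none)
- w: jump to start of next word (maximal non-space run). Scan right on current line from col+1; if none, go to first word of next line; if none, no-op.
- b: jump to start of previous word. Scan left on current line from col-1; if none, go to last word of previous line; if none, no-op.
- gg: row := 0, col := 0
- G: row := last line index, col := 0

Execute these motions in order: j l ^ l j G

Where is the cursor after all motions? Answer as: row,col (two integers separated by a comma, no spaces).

After 1 (j): row=1 col=0 char='_'
After 2 (l): row=1 col=1 char='_'
After 3 (^): row=1 col=3 char='s'
After 4 (l): row=1 col=4 char='n'
After 5 (j): row=2 col=4 char='r'
After 6 (G): row=2 col=0 char='_'

Answer: 2,0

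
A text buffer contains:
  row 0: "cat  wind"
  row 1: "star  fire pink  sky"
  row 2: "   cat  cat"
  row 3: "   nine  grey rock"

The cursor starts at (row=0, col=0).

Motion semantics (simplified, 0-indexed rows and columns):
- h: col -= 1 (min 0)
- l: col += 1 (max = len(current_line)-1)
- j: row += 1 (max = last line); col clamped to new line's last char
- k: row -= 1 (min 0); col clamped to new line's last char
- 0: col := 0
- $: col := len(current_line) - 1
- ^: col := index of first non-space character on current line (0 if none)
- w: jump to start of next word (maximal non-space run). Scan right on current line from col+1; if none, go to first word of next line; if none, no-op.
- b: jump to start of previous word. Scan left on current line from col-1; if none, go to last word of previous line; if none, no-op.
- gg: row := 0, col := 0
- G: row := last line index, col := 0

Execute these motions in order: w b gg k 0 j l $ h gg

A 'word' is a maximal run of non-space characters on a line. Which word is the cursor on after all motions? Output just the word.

After 1 (w): row=0 col=5 char='w'
After 2 (b): row=0 col=0 char='c'
After 3 (gg): row=0 col=0 char='c'
After 4 (k): row=0 col=0 char='c'
After 5 (0): row=0 col=0 char='c'
After 6 (j): row=1 col=0 char='s'
After 7 (l): row=1 col=1 char='t'
After 8 ($): row=1 col=19 char='y'
After 9 (h): row=1 col=18 char='k'
After 10 (gg): row=0 col=0 char='c'

Answer: cat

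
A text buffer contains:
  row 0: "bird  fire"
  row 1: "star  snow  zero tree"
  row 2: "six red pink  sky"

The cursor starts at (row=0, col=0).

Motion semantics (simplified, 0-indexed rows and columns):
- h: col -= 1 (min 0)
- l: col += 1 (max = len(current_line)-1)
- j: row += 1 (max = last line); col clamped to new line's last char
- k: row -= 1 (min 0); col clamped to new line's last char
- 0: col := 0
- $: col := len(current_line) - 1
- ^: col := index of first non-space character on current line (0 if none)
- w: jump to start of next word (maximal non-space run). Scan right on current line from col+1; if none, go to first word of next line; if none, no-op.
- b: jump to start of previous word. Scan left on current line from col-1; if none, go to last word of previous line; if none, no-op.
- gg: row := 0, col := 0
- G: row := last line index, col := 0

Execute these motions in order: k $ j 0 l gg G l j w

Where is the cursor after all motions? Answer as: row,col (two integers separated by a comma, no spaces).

Answer: 2,4

Derivation:
After 1 (k): row=0 col=0 char='b'
After 2 ($): row=0 col=9 char='e'
After 3 (j): row=1 col=9 char='w'
After 4 (0): row=1 col=0 char='s'
After 5 (l): row=1 col=1 char='t'
After 6 (gg): row=0 col=0 char='b'
After 7 (G): row=2 col=0 char='s'
After 8 (l): row=2 col=1 char='i'
After 9 (j): row=2 col=1 char='i'
After 10 (w): row=2 col=4 char='r'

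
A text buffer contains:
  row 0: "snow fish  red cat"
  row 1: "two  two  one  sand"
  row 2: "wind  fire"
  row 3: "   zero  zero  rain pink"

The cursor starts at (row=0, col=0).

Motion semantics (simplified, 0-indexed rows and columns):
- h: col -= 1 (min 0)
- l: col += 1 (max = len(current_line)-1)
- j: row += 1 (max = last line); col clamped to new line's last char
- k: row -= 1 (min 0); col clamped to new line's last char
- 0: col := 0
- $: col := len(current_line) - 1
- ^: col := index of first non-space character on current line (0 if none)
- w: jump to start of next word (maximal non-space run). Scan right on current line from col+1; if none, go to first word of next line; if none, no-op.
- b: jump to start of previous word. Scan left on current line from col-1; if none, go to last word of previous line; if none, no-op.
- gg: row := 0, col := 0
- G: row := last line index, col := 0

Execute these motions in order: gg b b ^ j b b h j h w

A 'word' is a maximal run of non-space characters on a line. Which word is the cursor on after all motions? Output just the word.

Answer: one

Derivation:
After 1 (gg): row=0 col=0 char='s'
After 2 (b): row=0 col=0 char='s'
After 3 (b): row=0 col=0 char='s'
After 4 (^): row=0 col=0 char='s'
After 5 (j): row=1 col=0 char='t'
After 6 (b): row=0 col=15 char='c'
After 7 (b): row=0 col=11 char='r'
After 8 (h): row=0 col=10 char='_'
After 9 (j): row=1 col=10 char='o'
After 10 (h): row=1 col=9 char='_'
After 11 (w): row=1 col=10 char='o'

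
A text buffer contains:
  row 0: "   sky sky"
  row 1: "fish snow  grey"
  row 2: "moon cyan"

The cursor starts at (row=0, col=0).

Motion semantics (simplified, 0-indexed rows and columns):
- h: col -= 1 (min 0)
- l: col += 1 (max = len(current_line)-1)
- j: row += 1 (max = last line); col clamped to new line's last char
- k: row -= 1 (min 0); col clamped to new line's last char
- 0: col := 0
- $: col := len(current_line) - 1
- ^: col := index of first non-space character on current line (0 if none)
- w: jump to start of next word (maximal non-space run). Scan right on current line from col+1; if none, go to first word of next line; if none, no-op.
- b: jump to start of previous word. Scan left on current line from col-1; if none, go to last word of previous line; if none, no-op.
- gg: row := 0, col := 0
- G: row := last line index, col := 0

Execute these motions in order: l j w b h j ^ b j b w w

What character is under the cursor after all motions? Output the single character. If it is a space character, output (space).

After 1 (l): row=0 col=1 char='_'
After 2 (j): row=1 col=1 char='i'
After 3 (w): row=1 col=5 char='s'
After 4 (b): row=1 col=0 char='f'
After 5 (h): row=1 col=0 char='f'
After 6 (j): row=2 col=0 char='m'
After 7 (^): row=2 col=0 char='m'
After 8 (b): row=1 col=11 char='g'
After 9 (j): row=2 col=8 char='n'
After 10 (b): row=2 col=5 char='c'
After 11 (w): row=2 col=5 char='c'
After 12 (w): row=2 col=5 char='c'

Answer: c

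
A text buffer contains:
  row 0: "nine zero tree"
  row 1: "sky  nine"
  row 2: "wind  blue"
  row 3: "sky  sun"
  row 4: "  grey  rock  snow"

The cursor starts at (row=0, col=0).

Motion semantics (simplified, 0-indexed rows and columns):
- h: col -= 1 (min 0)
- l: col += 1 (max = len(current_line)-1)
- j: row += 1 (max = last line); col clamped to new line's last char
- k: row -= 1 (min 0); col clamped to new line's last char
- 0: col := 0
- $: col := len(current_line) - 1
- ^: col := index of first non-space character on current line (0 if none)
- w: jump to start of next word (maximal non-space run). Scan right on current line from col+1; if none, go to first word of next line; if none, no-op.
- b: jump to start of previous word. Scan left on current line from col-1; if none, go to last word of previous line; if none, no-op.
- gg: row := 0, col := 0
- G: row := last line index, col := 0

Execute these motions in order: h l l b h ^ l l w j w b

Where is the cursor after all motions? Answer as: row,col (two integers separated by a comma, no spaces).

After 1 (h): row=0 col=0 char='n'
After 2 (l): row=0 col=1 char='i'
After 3 (l): row=0 col=2 char='n'
After 4 (b): row=0 col=0 char='n'
After 5 (h): row=0 col=0 char='n'
After 6 (^): row=0 col=0 char='n'
After 7 (l): row=0 col=1 char='i'
After 8 (l): row=0 col=2 char='n'
After 9 (w): row=0 col=5 char='z'
After 10 (j): row=1 col=5 char='n'
After 11 (w): row=2 col=0 char='w'
After 12 (b): row=1 col=5 char='n'

Answer: 1,5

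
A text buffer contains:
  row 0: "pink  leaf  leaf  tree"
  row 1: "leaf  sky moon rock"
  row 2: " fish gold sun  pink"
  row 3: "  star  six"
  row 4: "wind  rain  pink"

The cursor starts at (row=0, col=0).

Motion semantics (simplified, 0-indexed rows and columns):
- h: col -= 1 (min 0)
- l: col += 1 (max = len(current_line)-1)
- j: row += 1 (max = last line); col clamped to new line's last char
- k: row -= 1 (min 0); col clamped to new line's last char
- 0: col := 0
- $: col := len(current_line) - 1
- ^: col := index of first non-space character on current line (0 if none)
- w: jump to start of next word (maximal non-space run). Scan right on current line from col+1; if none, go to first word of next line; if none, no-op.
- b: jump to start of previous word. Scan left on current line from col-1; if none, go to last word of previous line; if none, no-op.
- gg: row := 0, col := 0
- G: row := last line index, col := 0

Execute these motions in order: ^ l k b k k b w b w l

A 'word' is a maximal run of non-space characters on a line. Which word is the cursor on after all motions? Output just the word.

Answer: leaf

Derivation:
After 1 (^): row=0 col=0 char='p'
After 2 (l): row=0 col=1 char='i'
After 3 (k): row=0 col=1 char='i'
After 4 (b): row=0 col=0 char='p'
After 5 (k): row=0 col=0 char='p'
After 6 (k): row=0 col=0 char='p'
After 7 (b): row=0 col=0 char='p'
After 8 (w): row=0 col=6 char='l'
After 9 (b): row=0 col=0 char='p'
After 10 (w): row=0 col=6 char='l'
After 11 (l): row=0 col=7 char='e'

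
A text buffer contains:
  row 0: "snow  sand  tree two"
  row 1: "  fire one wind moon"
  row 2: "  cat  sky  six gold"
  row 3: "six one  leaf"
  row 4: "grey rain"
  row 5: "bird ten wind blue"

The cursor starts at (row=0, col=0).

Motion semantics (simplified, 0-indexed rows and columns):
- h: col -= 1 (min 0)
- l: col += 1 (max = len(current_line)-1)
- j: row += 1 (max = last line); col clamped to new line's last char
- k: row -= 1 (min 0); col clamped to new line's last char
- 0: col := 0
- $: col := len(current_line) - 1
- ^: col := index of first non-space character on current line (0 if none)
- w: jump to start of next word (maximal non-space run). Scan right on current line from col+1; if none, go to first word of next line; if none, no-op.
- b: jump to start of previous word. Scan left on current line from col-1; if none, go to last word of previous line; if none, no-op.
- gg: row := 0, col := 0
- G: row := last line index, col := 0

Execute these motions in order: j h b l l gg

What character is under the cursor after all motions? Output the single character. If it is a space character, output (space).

After 1 (j): row=1 col=0 char='_'
After 2 (h): row=1 col=0 char='_'
After 3 (b): row=0 col=17 char='t'
After 4 (l): row=0 col=18 char='w'
After 5 (l): row=0 col=19 char='o'
After 6 (gg): row=0 col=0 char='s'

Answer: s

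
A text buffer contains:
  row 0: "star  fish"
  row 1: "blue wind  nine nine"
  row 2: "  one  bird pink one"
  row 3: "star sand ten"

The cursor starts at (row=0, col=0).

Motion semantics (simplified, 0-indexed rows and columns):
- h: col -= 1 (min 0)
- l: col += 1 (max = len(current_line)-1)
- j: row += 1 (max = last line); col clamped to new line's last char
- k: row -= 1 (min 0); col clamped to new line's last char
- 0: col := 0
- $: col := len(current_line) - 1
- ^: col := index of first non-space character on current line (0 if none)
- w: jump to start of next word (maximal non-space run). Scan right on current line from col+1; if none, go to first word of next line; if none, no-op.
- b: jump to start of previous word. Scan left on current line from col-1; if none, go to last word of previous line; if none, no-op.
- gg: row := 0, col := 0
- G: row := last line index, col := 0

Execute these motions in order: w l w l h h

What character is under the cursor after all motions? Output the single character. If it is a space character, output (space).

After 1 (w): row=0 col=6 char='f'
After 2 (l): row=0 col=7 char='i'
After 3 (w): row=1 col=0 char='b'
After 4 (l): row=1 col=1 char='l'
After 5 (h): row=1 col=0 char='b'
After 6 (h): row=1 col=0 char='b'

Answer: b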